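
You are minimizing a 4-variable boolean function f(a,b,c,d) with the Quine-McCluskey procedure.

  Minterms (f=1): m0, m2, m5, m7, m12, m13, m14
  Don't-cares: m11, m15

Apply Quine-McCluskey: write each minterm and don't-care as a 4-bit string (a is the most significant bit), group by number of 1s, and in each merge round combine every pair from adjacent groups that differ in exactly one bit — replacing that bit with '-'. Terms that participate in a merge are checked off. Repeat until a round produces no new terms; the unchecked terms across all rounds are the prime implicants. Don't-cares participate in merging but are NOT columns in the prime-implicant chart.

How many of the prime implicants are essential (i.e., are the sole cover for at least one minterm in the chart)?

3

Round 0: 0000✓ 0010✓ 0101✓ 0111✓ 1011✓ 1100✓ 1101✓ 1110✓ 1111✓
Round 1: -101✓ -111✓ 00-0 01-1✓ 1-11 11-0✓ 11-1✓ 110-✓ 111-✓
Round 2: -1-1 11--
PIs = {-1-1, 00-0, 1-11, 11--}
Coverage chart:
  m0: 00-0 ←essential
  m2: 00-0 ←essential
  m5: -1-1 ←essential
  m7: -1-1 ←essential
  m12: 11-- ←essential
  m13: -1-1,11--
  m14: 11-- ←essential
Essential: -1-1, 00-0, 11--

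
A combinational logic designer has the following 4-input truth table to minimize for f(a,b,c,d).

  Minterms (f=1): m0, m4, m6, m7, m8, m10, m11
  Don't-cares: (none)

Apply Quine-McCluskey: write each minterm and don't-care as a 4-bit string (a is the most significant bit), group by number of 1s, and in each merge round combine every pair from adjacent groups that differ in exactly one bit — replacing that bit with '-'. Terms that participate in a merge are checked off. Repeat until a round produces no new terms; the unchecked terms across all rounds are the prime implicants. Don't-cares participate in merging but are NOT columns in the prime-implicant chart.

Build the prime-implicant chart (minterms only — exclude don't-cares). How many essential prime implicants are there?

size-2^0 implicants → 0000(✓)  0100(✓)  0110(✓)  0111(✓)  1000(✓)  1010(✓)  1011(✓)
size-2^1 implicants → -000  0-00  01-0  011-  10-0  101-
Unchecked terms (primes): -000, 0-00, 01-0, 011-, 10-0, 101-
Minterm coverage:
  m0 ⊆ -000,0-00
  m4 ⊆ 0-00,01-0
  m6 ⊆ 01-0,011-
  m7 ⊆ 011- [E]
  m8 ⊆ -000,10-0
  m10 ⊆ 10-0,101-
  m11 ⊆ 101- [E]
E = {011-, 101-}

2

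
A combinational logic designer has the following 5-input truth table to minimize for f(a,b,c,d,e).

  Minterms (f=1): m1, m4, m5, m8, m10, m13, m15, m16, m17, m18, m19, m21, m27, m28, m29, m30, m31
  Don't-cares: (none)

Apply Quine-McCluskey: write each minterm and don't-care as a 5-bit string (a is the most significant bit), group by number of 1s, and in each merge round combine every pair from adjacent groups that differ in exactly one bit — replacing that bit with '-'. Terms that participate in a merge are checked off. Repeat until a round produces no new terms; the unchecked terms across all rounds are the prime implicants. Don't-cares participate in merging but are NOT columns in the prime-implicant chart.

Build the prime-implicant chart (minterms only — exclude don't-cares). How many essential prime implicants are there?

[col 0] 00001*, 00100*, 00101*, 01000*, 01010*, 01101*, 01111*, 10000*, 10001*, 10010*, 10011*, 10101*, 11011*, 11100*, 11101*, 11110*, 11111*
[col 1] -0001*, -0101*, -1101*, -1111*, 0-101*, 00-01*, 0010-, 010-0, 011-1*, 1-011, 1-101*, 10-01*, 100-0*, 100-1*, 1000-*, 1001-*, 11-11, 111-0*, 111-1*, 1110-*, 1111-*
[col 2] --101, -0-01, -11-1, 100--, 111--
Prime implicants: --101, -0-01, -11-1, 0010-, 010-0, 1-011, 100--, 11-11, 111--
PI chart (minterm → PIs covering it):
  1 | -0-01  (sole → essential)
  4 | 0010-  (sole → essential)
  5 | --101,-0-01,0010-
  8 | 010-0  (sole → essential)
  10 | 010-0  (sole → essential)
  13 | --101,-11-1
  15 | -11-1  (sole → essential)
  16 | 100--  (sole → essential)
  17 | -0-01,100--
  18 | 100--  (sole → essential)
  19 | 1-011,100--
  21 | --101,-0-01
  27 | 1-011,11-11
  28 | 111--  (sole → essential)
  29 | --101,-11-1,111--
  30 | 111--  (sole → essential)
  31 | -11-1,11-11,111--
Essential prime implicants: -0-01, -11-1, 0010-, 010-0, 100--, 111--

6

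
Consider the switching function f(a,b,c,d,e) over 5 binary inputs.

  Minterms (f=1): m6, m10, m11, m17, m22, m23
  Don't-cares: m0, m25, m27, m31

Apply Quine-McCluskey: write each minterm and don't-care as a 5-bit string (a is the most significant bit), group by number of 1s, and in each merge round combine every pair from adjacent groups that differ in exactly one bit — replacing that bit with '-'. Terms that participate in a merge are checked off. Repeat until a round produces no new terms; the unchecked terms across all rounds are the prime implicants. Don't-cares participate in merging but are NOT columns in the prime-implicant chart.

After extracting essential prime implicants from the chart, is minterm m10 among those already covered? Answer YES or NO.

Round 0: 00000 00110✓ 01010✓ 01011✓ 10001✓ 10110✓ 10111✓ 11001✓ 11011✓ 11111✓
Round 1: -0110 -1011 0101- 1-001 1-111 1011- 11-11 110-1
PIs = {-0110, -1011, 00000, 0101-, 1-001, 1-111, 1011-, 11-11, 110-1}
Coverage chart:
  m6: -0110 ←essential
  m10: 0101- ←essential
  m11: -1011,0101-
  m17: 1-001 ←essential
  m22: -0110,1011-
  m23: 1-111,1011-
Essential: -0110, 0101-, 1-001

YES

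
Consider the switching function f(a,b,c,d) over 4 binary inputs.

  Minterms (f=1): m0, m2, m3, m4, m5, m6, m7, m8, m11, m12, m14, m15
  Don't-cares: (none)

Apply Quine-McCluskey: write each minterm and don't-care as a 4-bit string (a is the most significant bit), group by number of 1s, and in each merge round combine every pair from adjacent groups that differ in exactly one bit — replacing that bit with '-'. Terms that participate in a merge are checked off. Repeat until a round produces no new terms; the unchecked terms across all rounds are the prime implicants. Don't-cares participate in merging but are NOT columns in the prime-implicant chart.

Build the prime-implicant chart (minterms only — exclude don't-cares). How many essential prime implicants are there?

3

Round 0: 0000✓ 0010✓ 0011✓ 0100✓ 0101✓ 0110✓ 0111✓ 1000✓ 1011✓ 1100✓ 1110✓ 1111✓
Round 1: -000✓ -011✓ -100✓ -110✓ -111✓ 0-00✓ 0-10✓ 0-11✓ 00-0✓ 001-✓ 01-0✓ 01-1✓ 010-✓ 011-✓ 1-00✓ 1-11✓ 11-0✓ 111-✓
Round 2: --00 --11 -1-0 -11- 0--0 0-1- 01--
PIs = {--00, --11, -1-0, -11-, 0--0, 0-1-, 01--}
Coverage chart:
  m0: --00,0--0
  m2: 0--0,0-1-
  m3: --11,0-1-
  m4: --00,-1-0,0--0,01--
  m5: 01-- ←essential
  m6: -1-0,-11-,0--0,0-1-,01--
  m7: --11,-11-,0-1-,01--
  m8: --00 ←essential
  m11: --11 ←essential
  m12: --00,-1-0
  m14: -1-0,-11-
  m15: --11,-11-
Essential: --00, --11, 01--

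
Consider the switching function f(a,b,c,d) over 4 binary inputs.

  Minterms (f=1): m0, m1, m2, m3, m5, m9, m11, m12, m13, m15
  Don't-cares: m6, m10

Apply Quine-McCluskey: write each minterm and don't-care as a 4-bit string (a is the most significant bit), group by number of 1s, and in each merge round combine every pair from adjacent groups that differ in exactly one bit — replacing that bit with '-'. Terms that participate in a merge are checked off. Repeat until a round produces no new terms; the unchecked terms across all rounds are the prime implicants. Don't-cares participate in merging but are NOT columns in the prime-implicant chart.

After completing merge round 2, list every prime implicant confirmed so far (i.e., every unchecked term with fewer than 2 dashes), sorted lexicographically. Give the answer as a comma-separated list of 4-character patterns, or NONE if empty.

0-10, 110-

Round 0: 0000✓ 0001✓ 0010✓ 0011✓ 0101✓ 0110✓ 1001✓ 1010✓ 1011✓ 1100✓ 1101✓ 1111✓
Round 1: -001✓ -010✓ -011✓ -101✓ 0-01✓ 0-10 00-0✓ 00-1✓ 000-✓ 001-✓ 1-01✓ 1-11✓ 10-1✓ 101-✓ 11-1✓ 110-
Round 2: --01 -0-1 -01- 00-- 1--1
PIs = {--01, -0-1, -01-, 0-10, 00--, 1--1, 110-}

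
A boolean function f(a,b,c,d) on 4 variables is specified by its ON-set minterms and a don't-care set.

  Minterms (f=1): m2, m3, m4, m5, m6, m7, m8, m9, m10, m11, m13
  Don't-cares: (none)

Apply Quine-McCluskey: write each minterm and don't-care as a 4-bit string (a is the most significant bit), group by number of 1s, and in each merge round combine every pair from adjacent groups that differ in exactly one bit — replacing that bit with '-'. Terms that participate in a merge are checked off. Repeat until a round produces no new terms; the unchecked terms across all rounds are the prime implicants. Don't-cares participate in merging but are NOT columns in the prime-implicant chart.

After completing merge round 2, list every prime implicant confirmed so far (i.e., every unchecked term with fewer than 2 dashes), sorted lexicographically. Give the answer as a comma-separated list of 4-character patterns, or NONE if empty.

size-2^0 implicants → 0010(✓)  0011(✓)  0100(✓)  0101(✓)  0110(✓)  0111(✓)  1000(✓)  1001(✓)  1010(✓)  1011(✓)  1101(✓)
size-2^1 implicants → -010(✓)  -011(✓)  -101  0-10(✓)  0-11(✓)  001-(✓)  01-0(✓)  01-1(✓)  010-(✓)  011-(✓)  1-01  10-0(✓)  10-1(✓)  100-(✓)  101-(✓)
size-2^2 implicants → -01-  0-1-  01--  10--
Unchecked terms (primes): -01-, -101, 0-1-, 01--, 1-01, 10--

-101, 1-01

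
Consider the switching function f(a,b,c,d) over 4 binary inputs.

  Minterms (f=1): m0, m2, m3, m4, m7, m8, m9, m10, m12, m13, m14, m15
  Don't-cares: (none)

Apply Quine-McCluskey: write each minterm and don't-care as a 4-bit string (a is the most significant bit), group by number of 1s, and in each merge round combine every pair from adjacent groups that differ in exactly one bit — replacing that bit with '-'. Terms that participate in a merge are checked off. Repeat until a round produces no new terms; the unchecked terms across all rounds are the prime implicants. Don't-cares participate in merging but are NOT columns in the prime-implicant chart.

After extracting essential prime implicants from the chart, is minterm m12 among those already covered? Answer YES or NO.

Round 0: 0000✓ 0010✓ 0011✓ 0100✓ 0111✓ 1000✓ 1001✓ 1010✓ 1100✓ 1101✓ 1110✓ 1111✓
Round 1: -000✓ -010✓ -100✓ -111 0-00✓ 0-11 00-0✓ 001- 1-00✓ 1-01✓ 1-10✓ 10-0✓ 100-✓ 11-0✓ 11-1✓ 110-✓ 111-✓
Round 2: --00 -0-0 1--0 1-0- 11--
PIs = {--00, -0-0, -111, 0-11, 001-, 1--0, 1-0-, 11--}
Coverage chart:
  m0: --00,-0-0
  m2: -0-0,001-
  m3: 0-11,001-
  m4: --00 ←essential
  m7: -111,0-11
  m8: --00,-0-0,1--0,1-0-
  m9: 1-0- ←essential
  m10: -0-0,1--0
  m12: --00,1--0,1-0-,11--
  m13: 1-0-,11--
  m14: 1--0,11--
  m15: -111,11--
Essential: --00, 1-0-

YES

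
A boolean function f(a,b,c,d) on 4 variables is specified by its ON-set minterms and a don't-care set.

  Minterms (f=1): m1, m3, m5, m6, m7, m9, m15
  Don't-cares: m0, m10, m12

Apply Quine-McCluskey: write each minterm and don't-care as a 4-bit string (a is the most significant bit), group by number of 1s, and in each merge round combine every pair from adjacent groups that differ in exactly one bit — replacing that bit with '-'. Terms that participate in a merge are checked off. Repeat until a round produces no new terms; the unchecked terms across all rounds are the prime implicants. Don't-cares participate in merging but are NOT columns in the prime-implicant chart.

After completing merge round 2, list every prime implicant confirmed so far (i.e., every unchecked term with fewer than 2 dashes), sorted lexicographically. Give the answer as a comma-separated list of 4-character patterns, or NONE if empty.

size-2^0 implicants → 0000(✓)  0001(✓)  0011(✓)  0101(✓)  0110(✓)  0111(✓)  1001(✓)  1010  1100  1111(✓)
size-2^1 implicants → -001  -111  0-01(✓)  0-11(✓)  00-1(✓)  000-  01-1(✓)  011-
size-2^2 implicants → 0--1
Unchecked terms (primes): -001, -111, 0--1, 000-, 011-, 1010, 1100

-001, -111, 000-, 011-, 1010, 1100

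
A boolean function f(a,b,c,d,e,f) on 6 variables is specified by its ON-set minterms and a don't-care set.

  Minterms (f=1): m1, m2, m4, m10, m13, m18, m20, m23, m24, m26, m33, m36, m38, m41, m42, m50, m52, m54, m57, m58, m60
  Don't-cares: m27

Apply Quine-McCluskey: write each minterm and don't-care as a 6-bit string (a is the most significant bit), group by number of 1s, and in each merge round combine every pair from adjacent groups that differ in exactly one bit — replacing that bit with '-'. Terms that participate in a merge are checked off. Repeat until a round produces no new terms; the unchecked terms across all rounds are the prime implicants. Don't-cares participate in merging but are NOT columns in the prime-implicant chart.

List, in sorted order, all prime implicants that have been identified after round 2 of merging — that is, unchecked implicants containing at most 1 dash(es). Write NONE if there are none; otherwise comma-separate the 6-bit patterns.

Round 0: 000001✓ 000010✓ 000100✓ 001010✓ 001101 010010✓ 010100✓ 010111 011000✓ 011010✓ 011011✓ 100001✓ 100100✓ 100110✓ 101001✓ 101010✓ 110010✓ 110100✓ 110110✓ 111001✓ 111010✓ 111100✓
Round 1: -00001 -00100✓ -01010✓ -10010✓ -10100✓ -11010✓ 0-0010✓ 0-0100✓ 0-1010✓ 00-010✓ 01-010✓ 0110-0 01101- 1-0100✓ 1-0110✓ 1-1001 1-1010✓ 10-001 1001-0✓ 11-010✓ 11-100 110-10 1101-0✓
Round 2: --0100 --1010 -1-010 0--010 1-01-0
PIs = {--0100, --1010, -00001, -1-010, 0--010, 001101, 010111, 0110-0, 01101-, 1-01-0, 1-1001, 10-001, 11-100, 110-10}

-00001, 001101, 010111, 0110-0, 01101-, 1-1001, 10-001, 11-100, 110-10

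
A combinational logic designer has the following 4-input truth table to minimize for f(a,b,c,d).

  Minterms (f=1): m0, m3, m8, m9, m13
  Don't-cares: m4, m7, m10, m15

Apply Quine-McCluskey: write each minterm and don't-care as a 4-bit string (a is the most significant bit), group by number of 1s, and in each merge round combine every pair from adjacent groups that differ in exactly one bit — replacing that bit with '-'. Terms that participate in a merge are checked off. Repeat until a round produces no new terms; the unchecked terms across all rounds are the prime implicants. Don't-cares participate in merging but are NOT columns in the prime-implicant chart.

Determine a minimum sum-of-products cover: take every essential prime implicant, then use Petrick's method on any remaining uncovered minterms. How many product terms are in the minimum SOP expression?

3

size-2^0 implicants → 0000(✓)  0011(✓)  0100(✓)  0111(✓)  1000(✓)  1001(✓)  1010(✓)  1101(✓)  1111(✓)
size-2^1 implicants → -000  -111  0-00  0-11  1-01  10-0  100-  11-1
Unchecked terms (primes): -000, -111, 0-00, 0-11, 1-01, 10-0, 100-, 11-1
Minterm coverage:
  m0 ⊆ -000,0-00
  m3 ⊆ 0-11 [E]
  m8 ⊆ -000,10-0,100-
  m9 ⊆ 1-01,100-
  m13 ⊆ 1-01,11-1
E = {0-11}
Petrick residual → -000, 1-01
Cover = b'c'd' + a'cd + ac'd  |cover|=3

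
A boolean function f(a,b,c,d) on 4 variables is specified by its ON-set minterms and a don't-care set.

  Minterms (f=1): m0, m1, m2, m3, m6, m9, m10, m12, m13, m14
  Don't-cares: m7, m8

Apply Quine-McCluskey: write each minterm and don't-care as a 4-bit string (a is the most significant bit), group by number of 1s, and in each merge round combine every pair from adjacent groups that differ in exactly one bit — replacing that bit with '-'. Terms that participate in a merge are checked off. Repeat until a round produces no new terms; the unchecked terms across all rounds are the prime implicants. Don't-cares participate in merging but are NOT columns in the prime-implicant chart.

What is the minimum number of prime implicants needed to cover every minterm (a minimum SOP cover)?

3

size-2^0 implicants → 0000(✓)  0001(✓)  0010(✓)  0011(✓)  0110(✓)  0111(✓)  1000(✓)  1001(✓)  1010(✓)  1100(✓)  1101(✓)  1110(✓)
size-2^1 implicants → -000(✓)  -001(✓)  -010(✓)  -110(✓)  0-10(✓)  0-11(✓)  00-0(✓)  00-1(✓)  000-(✓)  001-(✓)  011-(✓)  1-00(✓)  1-01(✓)  1-10(✓)  10-0(✓)  100-(✓)  11-0(✓)  110-(✓)
size-2^2 implicants → --10  -0-0  -00-  0-1-  00--  1--0  1-0-
Unchecked terms (primes): --10, -0-0, -00-, 0-1-, 00--, 1--0, 1-0-
Minterm coverage:
  m0 ⊆ -0-0,-00-,00--
  m1 ⊆ -00-,00--
  m2 ⊆ --10,-0-0,0-1-,00--
  m3 ⊆ 0-1-,00--
  m6 ⊆ --10,0-1-
  m9 ⊆ -00-,1-0-
  m10 ⊆ --10,-0-0,1--0
  m12 ⊆ 1--0,1-0-
  m13 ⊆ 1-0- [E]
  m14 ⊆ --10,1--0
E = {1-0-}
Petrick residual → --10, 00--
Cover = cd' + a'b' + ac'  |cover|=3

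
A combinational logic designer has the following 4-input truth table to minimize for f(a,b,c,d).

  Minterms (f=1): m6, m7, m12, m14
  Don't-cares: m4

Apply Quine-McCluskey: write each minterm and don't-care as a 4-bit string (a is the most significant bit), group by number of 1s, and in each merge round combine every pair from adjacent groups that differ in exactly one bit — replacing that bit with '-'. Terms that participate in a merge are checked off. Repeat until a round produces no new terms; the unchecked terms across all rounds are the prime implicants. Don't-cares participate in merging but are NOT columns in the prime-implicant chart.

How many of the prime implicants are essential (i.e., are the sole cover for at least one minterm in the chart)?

2

[col 0] 0100*, 0110*, 0111*, 1100*, 1110*
[col 1] -100*, -110*, 01-0*, 011-, 11-0*
[col 2] -1-0
Prime implicants: -1-0, 011-
PI chart (minterm → PIs covering it):
  6 | -1-0,011-
  7 | 011-  (sole → essential)
  12 | -1-0  (sole → essential)
  14 | -1-0  (sole → essential)
Essential prime implicants: -1-0, 011-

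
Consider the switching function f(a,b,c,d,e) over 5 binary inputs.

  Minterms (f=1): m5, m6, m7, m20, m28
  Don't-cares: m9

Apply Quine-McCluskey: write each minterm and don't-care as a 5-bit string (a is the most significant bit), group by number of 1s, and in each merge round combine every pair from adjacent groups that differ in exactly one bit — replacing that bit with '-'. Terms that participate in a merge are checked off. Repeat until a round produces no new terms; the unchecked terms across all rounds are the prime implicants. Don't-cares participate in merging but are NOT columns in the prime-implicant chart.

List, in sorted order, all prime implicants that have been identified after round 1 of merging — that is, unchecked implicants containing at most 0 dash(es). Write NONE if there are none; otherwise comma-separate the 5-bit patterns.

01001

[col 0] 00101*, 00110*, 00111*, 01001, 10100*, 11100*
[col 1] 001-1, 0011-, 1-100
Prime implicants: 001-1, 0011-, 01001, 1-100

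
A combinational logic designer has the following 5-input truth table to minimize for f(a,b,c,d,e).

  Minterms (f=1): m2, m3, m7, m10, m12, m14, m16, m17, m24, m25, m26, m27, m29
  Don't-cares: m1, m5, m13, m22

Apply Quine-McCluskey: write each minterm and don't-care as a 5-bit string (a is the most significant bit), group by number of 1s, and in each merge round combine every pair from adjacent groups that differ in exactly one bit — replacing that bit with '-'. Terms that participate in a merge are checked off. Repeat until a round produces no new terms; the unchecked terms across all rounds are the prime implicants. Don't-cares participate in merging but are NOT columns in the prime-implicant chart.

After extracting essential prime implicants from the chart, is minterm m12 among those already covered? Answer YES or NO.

NO

size-2^0 implicants → 00001(✓)  00010(✓)  00011(✓)  00101(✓)  00111(✓)  01010(✓)  01100(✓)  01101(✓)  01110(✓)  10000(✓)  10001(✓)  10110  11000(✓)  11001(✓)  11010(✓)  11011(✓)  11101(✓)
size-2^1 implicants → -0001  -1010  -1101  0-010  0-101  00-01(✓)  00-11(✓)  000-1(✓)  0001-  001-1(✓)  01-10  011-0  0110-  1-000(✓)  1-001(✓)  1000-(✓)  11-01  110-0(✓)  110-1(✓)  1100-(✓)  1101-(✓)
size-2^2 implicants → 00--1  1-00-  110--
Unchecked terms (primes): -0001, -1010, -1101, 0-010, 0-101, 00--1, 0001-, 01-10, 011-0, 0110-, 1-00-, 10110, 11-01, 110--
Minterm coverage:
  m2 ⊆ 0-010,0001-
  m3 ⊆ 00--1,0001-
  m7 ⊆ 00--1 [E]
  m10 ⊆ -1010,0-010,01-10
  m12 ⊆ 011-0,0110-
  m14 ⊆ 01-10,011-0
  m16 ⊆ 1-00- [E]
  m17 ⊆ -0001,1-00-
  m24 ⊆ 1-00-,110--
  m25 ⊆ 1-00-,11-01,110--
  m26 ⊆ -1010,110--
  m27 ⊆ 110-- [E]
  m29 ⊆ -1101,11-01
E = {00--1, 1-00-, 110--}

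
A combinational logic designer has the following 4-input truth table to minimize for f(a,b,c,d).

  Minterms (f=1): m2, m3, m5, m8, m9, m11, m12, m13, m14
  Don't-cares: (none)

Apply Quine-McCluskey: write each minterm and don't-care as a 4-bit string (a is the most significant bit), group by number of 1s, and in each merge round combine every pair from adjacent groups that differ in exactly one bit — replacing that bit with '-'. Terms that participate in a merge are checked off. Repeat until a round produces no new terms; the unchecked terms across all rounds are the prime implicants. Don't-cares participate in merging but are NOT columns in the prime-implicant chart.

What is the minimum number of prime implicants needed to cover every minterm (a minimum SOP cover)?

5

Round 0: 0010✓ 0011✓ 0101✓ 1000✓ 1001✓ 1011✓ 1100✓ 1101✓ 1110✓
Round 1: -011 -101 001- 1-00✓ 1-01✓ 10-1 100-✓ 11-0 110-✓
Round 2: 1-0-
PIs = {-011, -101, 001-, 1-0-, 10-1, 11-0}
Coverage chart:
  m2: 001- ←essential
  m3: -011,001-
  m5: -101 ←essential
  m8: 1-0- ←essential
  m9: 1-0-,10-1
  m11: -011,10-1
  m12: 1-0-,11-0
  m13: -101,1-0-
  m14: 11-0 ←essential
Essential: -101, 001-, 1-0-, 11-0
Petrick residual → -011
Min cover (5 terms): b'cd + bc'd + a'b'c + ac' + abd'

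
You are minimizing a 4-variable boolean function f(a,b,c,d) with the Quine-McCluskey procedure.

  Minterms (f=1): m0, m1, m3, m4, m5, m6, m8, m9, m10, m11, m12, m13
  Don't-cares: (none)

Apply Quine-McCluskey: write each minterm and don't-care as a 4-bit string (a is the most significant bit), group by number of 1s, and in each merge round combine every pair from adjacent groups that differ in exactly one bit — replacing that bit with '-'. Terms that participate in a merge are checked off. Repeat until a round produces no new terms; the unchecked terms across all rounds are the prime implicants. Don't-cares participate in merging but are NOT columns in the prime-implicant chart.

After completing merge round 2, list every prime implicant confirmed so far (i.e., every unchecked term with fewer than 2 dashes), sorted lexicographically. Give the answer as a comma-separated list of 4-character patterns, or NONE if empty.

[col 0] 0000*, 0001*, 0011*, 0100*, 0101*, 0110*, 1000*, 1001*, 1010*, 1011*, 1100*, 1101*
[col 1] -000*, -001*, -011*, -100*, -101*, 0-00*, 0-01*, 00-1*, 000-*, 01-0, 010-*, 1-00*, 1-01*, 10-0*, 10-1*, 100-*, 101-*, 110-*
[col 2] --00*, --01*, -0-1, -00-*, -10-*, 0-0-*, 1-0-*, 10--
[col 3] --0-
Prime implicants: --0-, -0-1, 01-0, 10--

01-0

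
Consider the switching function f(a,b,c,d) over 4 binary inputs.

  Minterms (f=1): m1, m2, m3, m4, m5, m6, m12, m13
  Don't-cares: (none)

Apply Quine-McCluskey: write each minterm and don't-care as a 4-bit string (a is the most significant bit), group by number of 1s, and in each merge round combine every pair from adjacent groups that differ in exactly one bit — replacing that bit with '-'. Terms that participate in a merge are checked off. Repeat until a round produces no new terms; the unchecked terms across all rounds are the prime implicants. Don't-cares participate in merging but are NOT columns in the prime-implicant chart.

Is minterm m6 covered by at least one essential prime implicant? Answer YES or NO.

NO

size-2^0 implicants → 0001(✓)  0010(✓)  0011(✓)  0100(✓)  0101(✓)  0110(✓)  1100(✓)  1101(✓)
size-2^1 implicants → -100(✓)  -101(✓)  0-01  0-10  00-1  001-  01-0  010-(✓)  110-(✓)
size-2^2 implicants → -10-
Unchecked terms (primes): -10-, 0-01, 0-10, 00-1, 001-, 01-0
Minterm coverage:
  m1 ⊆ 0-01,00-1
  m2 ⊆ 0-10,001-
  m3 ⊆ 00-1,001-
  m4 ⊆ -10-,01-0
  m5 ⊆ -10-,0-01
  m6 ⊆ 0-10,01-0
  m12 ⊆ -10- [E]
  m13 ⊆ -10- [E]
E = {-10-}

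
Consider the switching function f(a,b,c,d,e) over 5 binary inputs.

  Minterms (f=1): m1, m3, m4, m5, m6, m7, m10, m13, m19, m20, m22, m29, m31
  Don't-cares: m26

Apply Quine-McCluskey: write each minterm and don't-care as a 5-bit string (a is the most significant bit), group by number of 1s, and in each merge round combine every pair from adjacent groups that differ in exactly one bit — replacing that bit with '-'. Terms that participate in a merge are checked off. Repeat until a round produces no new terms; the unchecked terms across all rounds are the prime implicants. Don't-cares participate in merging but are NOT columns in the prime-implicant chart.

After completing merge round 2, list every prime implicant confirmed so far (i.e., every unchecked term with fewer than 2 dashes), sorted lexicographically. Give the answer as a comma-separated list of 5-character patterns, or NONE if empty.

size-2^0 implicants → 00001(✓)  00011(✓)  00100(✓)  00101(✓)  00110(✓)  00111(✓)  01010(✓)  01101(✓)  10011(✓)  10100(✓)  10110(✓)  11010(✓)  11101(✓)  11111(✓)
size-2^1 implicants → -0011  -0100(✓)  -0110(✓)  -1010  -1101  0-101  00-01(✓)  00-11(✓)  000-1(✓)  001-0(✓)  001-1(✓)  0010-(✓)  0011-(✓)  101-0(✓)  111-1
size-2^2 implicants → -01-0  00--1  001--
Unchecked terms (primes): -0011, -01-0, -1010, -1101, 0-101, 00--1, 001--, 111-1

-0011, -1010, -1101, 0-101, 111-1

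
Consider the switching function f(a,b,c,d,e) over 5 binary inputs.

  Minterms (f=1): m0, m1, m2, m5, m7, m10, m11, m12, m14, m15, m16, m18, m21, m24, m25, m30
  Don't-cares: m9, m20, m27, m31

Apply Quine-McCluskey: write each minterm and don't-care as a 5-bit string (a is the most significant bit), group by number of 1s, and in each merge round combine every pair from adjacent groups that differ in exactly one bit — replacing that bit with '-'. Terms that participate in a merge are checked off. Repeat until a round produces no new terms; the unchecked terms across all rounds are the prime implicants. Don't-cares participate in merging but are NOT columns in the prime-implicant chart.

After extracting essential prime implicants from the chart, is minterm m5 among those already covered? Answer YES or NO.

NO

size-2^0 implicants → 00000(✓)  00001(✓)  00010(✓)  00101(✓)  00111(✓)  01001(✓)  01010(✓)  01011(✓)  01100(✓)  01110(✓)  01111(✓)  10000(✓)  10010(✓)  10100(✓)  10101(✓)  11000(✓)  11001(✓)  11011(✓)  11110(✓)  11111(✓)
size-2^1 implicants → -0000(✓)  -0010(✓)  -0101  -1001(✓)  -1011(✓)  -1110(✓)  -1111(✓)  0-001  0-010  0-111  00-01  000-0(✓)  0000-  001-1  01-10(✓)  01-11(✓)  010-1(✓)  0101-(✓)  011-0  0111-(✓)  1-000  10-00  100-0(✓)  1010-  11-11(✓)  110-1(✓)  1100-  1111-(✓)
size-2^2 implicants → -00-0  -1-11  -10-1  -111-  01-1-
Unchecked terms (primes): -00-0, -0101, -1-11, -10-1, -111-, 0-001, 0-010, 0-111, 00-01, 0000-, 001-1, 01-1-, 011-0, 1-000, 10-00, 1010-, 1100-
Minterm coverage:
  m0 ⊆ -00-0,0000-
  m1 ⊆ 0-001,00-01,0000-
  m2 ⊆ -00-0,0-010
  m5 ⊆ -0101,00-01,001-1
  m7 ⊆ 0-111,001-1
  m10 ⊆ 0-010,01-1-
  m11 ⊆ -1-11,-10-1,01-1-
  m12 ⊆ 011-0 [E]
  m14 ⊆ -111-,01-1-,011-0
  m15 ⊆ -1-11,-111-,0-111,01-1-
  m16 ⊆ -00-0,1-000,10-00
  m18 ⊆ -00-0 [E]
  m21 ⊆ -0101,1010-
  m24 ⊆ 1-000,1100-
  m25 ⊆ -10-1,1100-
  m30 ⊆ -111- [E]
E = {-00-0, -111-, 011-0}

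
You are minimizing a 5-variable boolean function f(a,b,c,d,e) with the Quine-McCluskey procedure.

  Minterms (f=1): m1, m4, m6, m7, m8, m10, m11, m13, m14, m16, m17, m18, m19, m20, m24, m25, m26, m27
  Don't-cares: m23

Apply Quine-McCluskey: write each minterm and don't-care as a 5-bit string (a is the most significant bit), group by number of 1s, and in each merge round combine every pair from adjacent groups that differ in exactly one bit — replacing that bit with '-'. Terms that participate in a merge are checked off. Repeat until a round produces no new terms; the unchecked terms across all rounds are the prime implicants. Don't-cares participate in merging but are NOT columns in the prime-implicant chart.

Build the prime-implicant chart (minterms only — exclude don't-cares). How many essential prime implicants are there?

size-2^0 implicants → 00001(✓)  00100(✓)  00110(✓)  00111(✓)  01000(✓)  01010(✓)  01011(✓)  01101  01110(✓)  10000(✓)  10001(✓)  10010(✓)  10011(✓)  10100(✓)  10111(✓)  11000(✓)  11001(✓)  11010(✓)  11011(✓)
size-2^1 implicants → -0001  -0100  -0111  -1000(✓)  -1010(✓)  -1011(✓)  0-110  001-0  0011-  01-10  010-0(✓)  0101-(✓)  1-000(✓)  1-001(✓)  1-010(✓)  1-011(✓)  10-00  10-11  100-0(✓)  100-1(✓)  1000-(✓)  1001-(✓)  110-0(✓)  110-1(✓)  1100-(✓)  1101-(✓)
size-2^2 implicants → -10-0  -101-  1-0-0(✓)  1-0-1(✓)  1-00-(✓)  1-01-(✓)  100--(✓)  110--(✓)
size-2^3 implicants → 1-0--
Unchecked terms (primes): -0001, -0100, -0111, -10-0, -101-, 0-110, 001-0, 0011-, 01-10, 01101, 1-0--, 10-00, 10-11
Minterm coverage:
  m1 ⊆ -0001 [E]
  m4 ⊆ -0100,001-0
  m6 ⊆ 0-110,001-0,0011-
  m7 ⊆ -0111,0011-
  m8 ⊆ -10-0 [E]
  m10 ⊆ -10-0,-101-,01-10
  m11 ⊆ -101- [E]
  m13 ⊆ 01101 [E]
  m14 ⊆ 0-110,01-10
  m16 ⊆ 1-0--,10-00
  m17 ⊆ -0001,1-0--
  m18 ⊆ 1-0-- [E]
  m19 ⊆ 1-0--,10-11
  m20 ⊆ -0100,10-00
  m24 ⊆ -10-0,1-0--
  m25 ⊆ 1-0-- [E]
  m26 ⊆ -10-0,-101-,1-0--
  m27 ⊆ -101-,1-0--
E = {-0001, -10-0, -101-, 01101, 1-0--}

5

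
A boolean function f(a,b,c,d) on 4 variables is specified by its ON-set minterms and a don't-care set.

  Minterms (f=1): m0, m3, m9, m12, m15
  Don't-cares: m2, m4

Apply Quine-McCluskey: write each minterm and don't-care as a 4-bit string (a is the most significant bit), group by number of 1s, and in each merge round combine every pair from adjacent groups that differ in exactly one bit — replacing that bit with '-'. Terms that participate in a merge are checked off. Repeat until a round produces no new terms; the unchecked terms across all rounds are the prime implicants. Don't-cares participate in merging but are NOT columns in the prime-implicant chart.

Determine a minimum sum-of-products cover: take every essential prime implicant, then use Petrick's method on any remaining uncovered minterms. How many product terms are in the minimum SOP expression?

Round 0: 0000✓ 0010✓ 0011✓ 0100✓ 1001 1100✓ 1111
Round 1: -100 0-00 00-0 001-
PIs = {-100, 0-00, 00-0, 001-, 1001, 1111}
Coverage chart:
  m0: 0-00,00-0
  m3: 001- ←essential
  m9: 1001 ←essential
  m12: -100 ←essential
  m15: 1111 ←essential
Essential: -100, 001-, 1001, 1111
Petrick residual → 0-00
Min cover (5 terms): bc'd' + a'c'd' + a'b'c + ab'c'd + abcd

5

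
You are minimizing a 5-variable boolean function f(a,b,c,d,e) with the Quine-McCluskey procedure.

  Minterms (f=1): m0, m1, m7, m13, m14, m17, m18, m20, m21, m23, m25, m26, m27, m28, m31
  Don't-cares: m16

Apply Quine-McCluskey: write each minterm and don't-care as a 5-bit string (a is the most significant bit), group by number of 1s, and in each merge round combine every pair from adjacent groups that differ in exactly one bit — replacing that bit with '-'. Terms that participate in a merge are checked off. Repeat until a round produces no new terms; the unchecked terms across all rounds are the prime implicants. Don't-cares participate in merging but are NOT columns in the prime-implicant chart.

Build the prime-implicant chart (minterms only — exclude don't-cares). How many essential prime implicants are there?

size-2^0 implicants → 00000(✓)  00001(✓)  00111(✓)  01101  01110  10000(✓)  10001(✓)  10010(✓)  10100(✓)  10101(✓)  10111(✓)  11001(✓)  11010(✓)  11011(✓)  11100(✓)  11111(✓)
size-2^1 implicants → -0000(✓)  -0001(✓)  -0111  0000-(✓)  1-001  1-010  1-100  1-111  10-00(✓)  10-01(✓)  100-0  1000-(✓)  101-1  1010-(✓)  11-11  110-1  1101-
size-2^2 implicants → -000-  10-0-
Unchecked terms (primes): -000-, -0111, 01101, 01110, 1-001, 1-010, 1-100, 1-111, 10-0-, 100-0, 101-1, 11-11, 110-1, 1101-
Minterm coverage:
  m0 ⊆ -000- [E]
  m1 ⊆ -000- [E]
  m7 ⊆ -0111 [E]
  m13 ⊆ 01101 [E]
  m14 ⊆ 01110 [E]
  m17 ⊆ -000-,1-001,10-0-
  m18 ⊆ 1-010,100-0
  m20 ⊆ 1-100,10-0-
  m21 ⊆ 10-0-,101-1
  m23 ⊆ -0111,1-111,101-1
  m25 ⊆ 1-001,110-1
  m26 ⊆ 1-010,1101-
  m27 ⊆ 11-11,110-1,1101-
  m28 ⊆ 1-100 [E]
  m31 ⊆ 1-111,11-11
E = {-000-, -0111, 01101, 01110, 1-100}

5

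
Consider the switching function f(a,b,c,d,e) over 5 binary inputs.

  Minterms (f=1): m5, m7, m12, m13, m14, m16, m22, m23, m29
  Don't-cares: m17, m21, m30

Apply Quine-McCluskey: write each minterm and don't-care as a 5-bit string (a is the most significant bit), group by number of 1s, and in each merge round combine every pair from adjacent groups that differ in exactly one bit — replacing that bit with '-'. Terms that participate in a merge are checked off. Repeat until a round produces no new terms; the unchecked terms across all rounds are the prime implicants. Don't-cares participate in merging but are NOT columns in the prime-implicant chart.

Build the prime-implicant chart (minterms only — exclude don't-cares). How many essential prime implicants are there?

3

size-2^0 implicants → 00101(✓)  00111(✓)  01100(✓)  01101(✓)  01110(✓)  10000(✓)  10001(✓)  10101(✓)  10110(✓)  10111(✓)  11101(✓)  11110(✓)
size-2^1 implicants → -0101(✓)  -0111(✓)  -1101(✓)  -1110  0-101(✓)  001-1(✓)  011-0  0110-  1-101(✓)  1-110  10-01  1000-  101-1(✓)  1011-
size-2^2 implicants → --101  -01-1
Unchecked terms (primes): --101, -01-1, -1110, 011-0, 0110-, 1-110, 10-01, 1000-, 1011-
Minterm coverage:
  m5 ⊆ --101,-01-1
  m7 ⊆ -01-1 [E]
  m12 ⊆ 011-0,0110-
  m13 ⊆ --101,0110-
  m14 ⊆ -1110,011-0
  m16 ⊆ 1000- [E]
  m22 ⊆ 1-110,1011-
  m23 ⊆ -01-1,1011-
  m29 ⊆ --101 [E]
E = {--101, -01-1, 1000-}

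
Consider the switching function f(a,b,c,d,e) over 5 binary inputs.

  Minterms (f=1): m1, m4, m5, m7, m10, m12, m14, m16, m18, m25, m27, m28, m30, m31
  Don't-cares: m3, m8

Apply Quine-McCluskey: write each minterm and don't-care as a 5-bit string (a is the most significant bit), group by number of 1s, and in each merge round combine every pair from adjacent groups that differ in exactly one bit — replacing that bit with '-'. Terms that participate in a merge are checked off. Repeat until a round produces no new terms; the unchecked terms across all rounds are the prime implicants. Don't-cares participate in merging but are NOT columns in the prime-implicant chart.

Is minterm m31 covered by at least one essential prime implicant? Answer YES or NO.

NO

Round 0: 00001✓ 00011✓ 00100✓ 00101✓ 00111✓ 01000✓ 01010✓ 01100✓ 01110✓ 10000✓ 10010✓ 11001✓ 11011✓ 11100✓ 11110✓ 11111✓
Round 1: -1100✓ -1110✓ 0-100 00-01✓ 00-11✓ 000-1✓ 001-1✓ 0010- 01-00✓ 01-10✓ 010-0✓ 011-0✓ 100-0 11-11 110-1 111-0✓ 1111-
Round 2: -11-0 00--1 01--0
PIs = {-11-0, 0-100, 00--1, 0010-, 01--0, 100-0, 11-11, 110-1, 1111-}
Coverage chart:
  m1: 00--1 ←essential
  m4: 0-100,0010-
  m5: 00--1,0010-
  m7: 00--1 ←essential
  m10: 01--0 ←essential
  m12: -11-0,0-100,01--0
  m14: -11-0,01--0
  m16: 100-0 ←essential
  m18: 100-0 ←essential
  m25: 110-1 ←essential
  m27: 11-11,110-1
  m28: -11-0 ←essential
  m30: -11-0,1111-
  m31: 11-11,1111-
Essential: -11-0, 00--1, 01--0, 100-0, 110-1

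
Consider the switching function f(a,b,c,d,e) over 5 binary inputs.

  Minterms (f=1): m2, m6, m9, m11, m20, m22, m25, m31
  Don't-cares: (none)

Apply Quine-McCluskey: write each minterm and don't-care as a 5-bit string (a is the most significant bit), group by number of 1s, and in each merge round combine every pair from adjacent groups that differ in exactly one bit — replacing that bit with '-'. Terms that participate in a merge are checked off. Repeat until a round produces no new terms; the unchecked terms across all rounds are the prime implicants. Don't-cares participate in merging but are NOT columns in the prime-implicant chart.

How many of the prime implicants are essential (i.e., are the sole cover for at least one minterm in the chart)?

5

Round 0: 00010✓ 00110✓ 01001✓ 01011✓ 10100✓ 10110✓ 11001✓ 11111
Round 1: -0110 -1001 00-10 010-1 101-0
PIs = {-0110, -1001, 00-10, 010-1, 101-0, 11111}
Coverage chart:
  m2: 00-10 ←essential
  m6: -0110,00-10
  m9: -1001,010-1
  m11: 010-1 ←essential
  m20: 101-0 ←essential
  m22: -0110,101-0
  m25: -1001 ←essential
  m31: 11111 ←essential
Essential: -1001, 00-10, 010-1, 101-0, 11111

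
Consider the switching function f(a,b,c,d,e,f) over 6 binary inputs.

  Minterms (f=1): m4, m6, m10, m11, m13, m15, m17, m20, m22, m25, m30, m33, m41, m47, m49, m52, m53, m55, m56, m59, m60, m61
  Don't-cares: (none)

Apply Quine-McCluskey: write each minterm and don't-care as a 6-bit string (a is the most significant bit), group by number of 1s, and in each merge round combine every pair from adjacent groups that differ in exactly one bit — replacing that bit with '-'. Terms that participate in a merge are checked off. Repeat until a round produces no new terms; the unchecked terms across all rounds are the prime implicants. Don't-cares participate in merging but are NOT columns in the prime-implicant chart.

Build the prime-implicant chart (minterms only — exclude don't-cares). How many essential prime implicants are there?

11

Round 0: 000100✓ 000110✓ 001010✓ 001011✓ 001101✓ 001111✓ 010001✓ 010100✓ 010110✓ 011001✓ 011110✓ 100001✓ 101001✓ 101111✓ 110001✓ 110100✓ 110101✓ 110111✓ 111000✓ 111011 111100✓ 111101✓
Round 1: -01111 -10001 -10100 0-0100✓ 0-0110✓ 0001-0✓ 001-11 00101- 0011-1 01-001 01-110 0101-0✓ 1-0001 10-001 11-100✓ 11-101✓ 110-01 1101-1 11010-✓ 111-00 11110-✓
Round 2: 0-01-0 11-10-
PIs = {-01111, -10001, -10100, 0-01-0, 001-11, 00101-, 0011-1, 01-001, 01-110, 1-0001, 10-001, 11-10-, 110-01, 1101-1, 111-00, 111011}
Coverage chart:
  m4: 0-01-0 ←essential
  m6: 0-01-0 ←essential
  m10: 00101- ←essential
  m11: 001-11,00101-
  m13: 0011-1 ←essential
  m15: -01111,001-11,0011-1
  m17: -10001,01-001
  m20: -10100,0-01-0
  m22: 0-01-0,01-110
  m25: 01-001 ←essential
  m30: 01-110 ←essential
  m33: 1-0001,10-001
  m41: 10-001 ←essential
  m47: -01111 ←essential
  m49: -10001,1-0001,110-01
  m52: -10100,11-10-
  m53: 11-10-,110-01,1101-1
  m55: 1101-1 ←essential
  m56: 111-00 ←essential
  m59: 111011 ←essential
  m60: 11-10-,111-00
  m61: 11-10- ←essential
Essential: -01111, 0-01-0, 00101-, 0011-1, 01-001, 01-110, 10-001, 11-10-, 1101-1, 111-00, 111011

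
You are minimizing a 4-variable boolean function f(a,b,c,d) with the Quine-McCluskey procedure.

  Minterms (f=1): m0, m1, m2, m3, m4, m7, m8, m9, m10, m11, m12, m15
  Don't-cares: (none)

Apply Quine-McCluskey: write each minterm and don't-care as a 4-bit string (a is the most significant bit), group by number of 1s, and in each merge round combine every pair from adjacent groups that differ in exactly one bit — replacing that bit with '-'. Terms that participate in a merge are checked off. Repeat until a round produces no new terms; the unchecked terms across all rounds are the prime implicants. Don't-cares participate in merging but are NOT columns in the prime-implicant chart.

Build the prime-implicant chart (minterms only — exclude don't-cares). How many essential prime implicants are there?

3

size-2^0 implicants → 0000(✓)  0001(✓)  0010(✓)  0011(✓)  0100(✓)  0111(✓)  1000(✓)  1001(✓)  1010(✓)  1011(✓)  1100(✓)  1111(✓)
size-2^1 implicants → -000(✓)  -001(✓)  -010(✓)  -011(✓)  -100(✓)  -111(✓)  0-00(✓)  0-11(✓)  00-0(✓)  00-1(✓)  000-(✓)  001-(✓)  1-00(✓)  1-11(✓)  10-0(✓)  10-1(✓)  100-(✓)  101-(✓)
size-2^2 implicants → --00  --11  -0-0(✓)  -0-1(✓)  -00-(✓)  -01-(✓)  00--(✓)  10--(✓)
size-2^3 implicants → -0--
Unchecked terms (primes): --00, --11, -0--
Minterm coverage:
  m0 ⊆ --00,-0--
  m1 ⊆ -0-- [E]
  m2 ⊆ -0-- [E]
  m3 ⊆ --11,-0--
  m4 ⊆ --00 [E]
  m7 ⊆ --11 [E]
  m8 ⊆ --00,-0--
  m9 ⊆ -0-- [E]
  m10 ⊆ -0-- [E]
  m11 ⊆ --11,-0--
  m12 ⊆ --00 [E]
  m15 ⊆ --11 [E]
E = {--00, --11, -0--}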